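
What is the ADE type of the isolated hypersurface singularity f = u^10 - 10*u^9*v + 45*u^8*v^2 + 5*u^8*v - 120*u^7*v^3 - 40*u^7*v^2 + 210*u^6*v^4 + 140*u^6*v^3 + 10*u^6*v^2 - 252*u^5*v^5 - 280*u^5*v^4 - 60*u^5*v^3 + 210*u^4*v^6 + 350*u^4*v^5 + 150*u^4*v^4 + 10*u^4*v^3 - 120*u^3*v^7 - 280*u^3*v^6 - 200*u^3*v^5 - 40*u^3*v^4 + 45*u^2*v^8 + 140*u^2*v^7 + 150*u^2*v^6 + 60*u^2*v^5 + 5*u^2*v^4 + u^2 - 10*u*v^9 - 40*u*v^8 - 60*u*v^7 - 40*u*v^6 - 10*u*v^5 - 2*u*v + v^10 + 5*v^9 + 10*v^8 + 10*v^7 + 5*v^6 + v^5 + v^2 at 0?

A_{4}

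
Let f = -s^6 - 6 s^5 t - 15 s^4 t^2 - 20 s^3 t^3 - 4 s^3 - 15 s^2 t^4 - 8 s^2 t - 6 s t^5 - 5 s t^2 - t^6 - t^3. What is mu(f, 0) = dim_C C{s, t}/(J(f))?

7

The Hessian of f at 0 is [[0, 0], [0, 0]] with rank 0, so corank 2. A Groebner basis of the Jacobian ideal J(f) in C{s,t} is {-32*s*t/3 + t^5 - 16*t^2/3, s*t^2 + t^3/2, s^2 + 3*s*t/2 + t^2/2}; counting standard monomials gives mu = 7. Corank 2; j^3 = -(s + t)*(2*s + t)^2 has shape L^2 M (L != M), so D-series; mu = 7 gives D_7.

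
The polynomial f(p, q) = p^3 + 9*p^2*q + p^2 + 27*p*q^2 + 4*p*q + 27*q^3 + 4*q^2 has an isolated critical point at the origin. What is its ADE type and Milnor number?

Type A_{2}, Milnor number mu = 2.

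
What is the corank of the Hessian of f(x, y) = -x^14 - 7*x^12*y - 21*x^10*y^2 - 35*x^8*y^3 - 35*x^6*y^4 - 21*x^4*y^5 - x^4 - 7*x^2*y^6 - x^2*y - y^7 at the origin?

2

Hessian at 0 has rank 0.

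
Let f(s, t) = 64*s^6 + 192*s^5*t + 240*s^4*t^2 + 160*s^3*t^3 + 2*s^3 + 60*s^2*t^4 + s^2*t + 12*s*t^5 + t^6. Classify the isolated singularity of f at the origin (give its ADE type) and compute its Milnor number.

The Hessian of f at 0 has rank 0. Corank 2; j^3 = s^2*(2*s + t) has shape L^2 M (L != M), so D-series; mu = 7 gives D_7.

Type D_{7}, Milnor number mu = 7.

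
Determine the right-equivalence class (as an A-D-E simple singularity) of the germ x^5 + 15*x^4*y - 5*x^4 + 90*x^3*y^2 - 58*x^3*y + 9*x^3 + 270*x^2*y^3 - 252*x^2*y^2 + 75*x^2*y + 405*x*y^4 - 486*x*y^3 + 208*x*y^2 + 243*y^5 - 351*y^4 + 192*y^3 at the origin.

The Hessian of f at 0 has rank 0. Corank 2; j^3 = (x + 3*y)*(3*x + 8*y)^2 has shape L^2 M (L != M), so D-series; mu = 5 gives D_5.

D_{5}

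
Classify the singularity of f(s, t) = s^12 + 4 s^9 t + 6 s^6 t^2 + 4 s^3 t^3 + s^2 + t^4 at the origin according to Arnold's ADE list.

A_{3}

The Hessian of f at 0 has rank 1. Corank 1: A-series; mu = 3 gives A_3.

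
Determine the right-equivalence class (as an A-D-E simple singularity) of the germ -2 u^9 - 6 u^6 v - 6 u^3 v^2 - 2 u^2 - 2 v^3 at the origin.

A_{2}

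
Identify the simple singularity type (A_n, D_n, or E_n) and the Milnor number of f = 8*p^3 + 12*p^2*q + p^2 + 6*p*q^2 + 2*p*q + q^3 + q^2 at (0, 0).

Type A2, Milnor number mu = 2.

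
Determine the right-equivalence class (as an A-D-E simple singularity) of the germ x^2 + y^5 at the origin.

The Hessian of f at 0 has rank 1. Corank 1: A-series; mu = 4 gives A_4.

A_4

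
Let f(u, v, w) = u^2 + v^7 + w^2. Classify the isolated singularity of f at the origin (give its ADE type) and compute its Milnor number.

Type A_{6}, Milnor number mu = 6.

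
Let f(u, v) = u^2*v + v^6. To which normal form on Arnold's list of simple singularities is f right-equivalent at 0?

D_7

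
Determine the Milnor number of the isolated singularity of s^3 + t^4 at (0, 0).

The Hessian of f at 0 is [[0, 0], [0, 0]] with rank 0, so corank 2. A Groebner basis of the Jacobian ideal J(f) in C{s,t} is {t^3, s^2}; counting standard monomials gives mu = 6. Corank 2; j^3 = s^3 is a perfect cube, so E-series; the 4-jet and mu = 6 give E_6.

6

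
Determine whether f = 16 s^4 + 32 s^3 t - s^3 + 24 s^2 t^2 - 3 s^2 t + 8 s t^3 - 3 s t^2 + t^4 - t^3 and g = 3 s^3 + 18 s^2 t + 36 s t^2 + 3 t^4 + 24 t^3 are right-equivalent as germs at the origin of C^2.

Yes.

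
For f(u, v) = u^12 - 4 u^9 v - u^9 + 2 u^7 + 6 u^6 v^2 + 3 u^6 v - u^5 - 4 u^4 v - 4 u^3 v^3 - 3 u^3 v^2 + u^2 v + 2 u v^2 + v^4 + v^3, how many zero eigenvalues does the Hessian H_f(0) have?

2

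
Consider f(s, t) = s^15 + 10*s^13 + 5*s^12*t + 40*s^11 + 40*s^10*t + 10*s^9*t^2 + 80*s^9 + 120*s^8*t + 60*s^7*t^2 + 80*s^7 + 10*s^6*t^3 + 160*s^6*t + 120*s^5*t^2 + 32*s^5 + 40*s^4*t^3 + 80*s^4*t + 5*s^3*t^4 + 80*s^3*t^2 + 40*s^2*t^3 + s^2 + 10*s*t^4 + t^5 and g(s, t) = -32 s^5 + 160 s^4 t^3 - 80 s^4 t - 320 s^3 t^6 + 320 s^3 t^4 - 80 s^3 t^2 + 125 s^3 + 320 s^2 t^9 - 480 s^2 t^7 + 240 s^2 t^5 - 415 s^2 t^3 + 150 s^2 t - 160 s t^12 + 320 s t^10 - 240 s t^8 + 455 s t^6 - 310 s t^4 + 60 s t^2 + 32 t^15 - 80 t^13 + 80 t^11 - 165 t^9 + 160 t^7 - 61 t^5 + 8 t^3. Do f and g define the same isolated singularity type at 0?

No.

The Hessian of f at 0 is [[2, 0], [0, 0]] with rank 1, so corank 1. A Groebner basis of the Jacobian ideal J(f) in C{s,t} is {t^4, s}; counting standard monomials gives mu = 4. Corank 1: A-series; mu = 4 gives A_4. The Hessian of g at 0 is [[0, 0], [0, 0]] with rank 0, so corank 2. A Groebner basis of the Jacobian ideal J(g) in C{s,t} is {-17*s^2/2 + s*t^3 - 34*s*t/5 - 34*t^2/25, 20*s^2 + 16*s*t + t^4 + 16*t^2/5, s^3 - 12*s*t^2/25 - 16*t^3/125, s^2*t + 4*s*t^2/5 + 4*t^3/25}; counting standard monomials gives mu = 8. Corank 2; j^3 = (5*s + 2*t)^3 is a perfect cube, so E-series; the 5-jet and mu = 8 give E_8. f is A_4 but g is E_8, hence not right-equivalent.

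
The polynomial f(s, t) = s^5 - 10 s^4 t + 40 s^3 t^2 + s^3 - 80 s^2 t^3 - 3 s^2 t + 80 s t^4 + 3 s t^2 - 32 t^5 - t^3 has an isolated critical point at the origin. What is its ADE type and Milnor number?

Type E_8, Milnor number mu = 8.

The Hessian of f at 0 has rank 0. Corank 2; j^3 = (s - t)^3 is a perfect cube, so E-series; the 5-jet and mu = 8 give E_8.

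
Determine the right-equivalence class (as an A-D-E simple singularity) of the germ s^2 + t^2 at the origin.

The Hessian of f at 0 has rank 2. Corank 0: nondegenerate Morse point, so A_1.

A1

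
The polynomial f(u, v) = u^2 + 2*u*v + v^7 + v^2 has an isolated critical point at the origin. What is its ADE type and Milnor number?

The Hessian of f at 0 has rank 1. Corank 1: A-series; mu = 6 gives A_6.

Type A6, Milnor number mu = 6.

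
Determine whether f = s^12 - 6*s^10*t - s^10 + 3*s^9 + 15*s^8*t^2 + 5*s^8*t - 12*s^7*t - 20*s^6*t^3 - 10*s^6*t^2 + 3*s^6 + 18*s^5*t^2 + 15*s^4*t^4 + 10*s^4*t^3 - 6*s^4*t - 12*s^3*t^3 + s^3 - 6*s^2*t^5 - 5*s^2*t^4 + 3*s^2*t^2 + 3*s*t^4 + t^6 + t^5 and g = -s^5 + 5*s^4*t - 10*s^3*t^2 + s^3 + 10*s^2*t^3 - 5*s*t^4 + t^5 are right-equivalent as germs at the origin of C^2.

Yes.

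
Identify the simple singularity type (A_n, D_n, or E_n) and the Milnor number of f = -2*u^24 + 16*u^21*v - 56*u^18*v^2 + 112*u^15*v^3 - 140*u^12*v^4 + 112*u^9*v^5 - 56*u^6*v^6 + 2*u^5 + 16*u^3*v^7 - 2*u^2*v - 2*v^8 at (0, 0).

Type D_{9}, Milnor number mu = 9.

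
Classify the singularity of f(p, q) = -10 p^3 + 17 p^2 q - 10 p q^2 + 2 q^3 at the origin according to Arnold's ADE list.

D_{4}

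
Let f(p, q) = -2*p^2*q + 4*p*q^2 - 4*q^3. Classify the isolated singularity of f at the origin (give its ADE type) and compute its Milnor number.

The Hessian of f at 0 is [[0, 0], [0, 0]] with rank 0, so corank 2. A Groebner basis of the Jacobian ideal J(f) in C{p,q} is {q^3, p^2 + 2*q^2, p*q - q^2}; counting standard monomials gives mu = 4. Corank 2; j^3 = -2*q*(p^2 - 2*p*q + 2*q^2) splits into three distinct lines over C (the quadratic factor has nonzero discriminant), so D_4.

Type D4, Milnor number mu = 4.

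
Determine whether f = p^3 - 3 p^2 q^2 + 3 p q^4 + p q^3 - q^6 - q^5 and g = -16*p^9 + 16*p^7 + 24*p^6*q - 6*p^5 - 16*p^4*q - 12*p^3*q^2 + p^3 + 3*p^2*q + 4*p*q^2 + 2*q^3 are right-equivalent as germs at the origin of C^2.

No.

The Hessian of f at 0 is [[0, 0], [0, 0]] with rank 0, so corank 2. A Groebner basis of the Jacobian ideal J(f) in C{p,q} is {-p^2 + q^4 - q^3/3, p^3, p^2*q + p^2/3 + q^3/9, -p^2 + p*q^2 - q^3/3}; counting standard monomials gives mu = 7. Corank 2; j^3 = p^3 is a perfect cube, so E-series; the 4-jet and mu = 7 give E_7. The Hessian of g at 0 is [[0, 0], [0, 0]] with rank 0, so corank 2. A Groebner basis of the Jacobian ideal J(g) in C{p,q} is {q^3, p^2 - 2*q^2/3, p*q + q^2}; counting standard monomials gives mu = 4. Corank 2; j^3 = (p + q)*(p^2 + 2*p*q + 2*q^2) splits into three distinct lines over C (the quadratic factor has nonzero discriminant), so D_4. f is E_7 but g is D_4, hence not right-equivalent.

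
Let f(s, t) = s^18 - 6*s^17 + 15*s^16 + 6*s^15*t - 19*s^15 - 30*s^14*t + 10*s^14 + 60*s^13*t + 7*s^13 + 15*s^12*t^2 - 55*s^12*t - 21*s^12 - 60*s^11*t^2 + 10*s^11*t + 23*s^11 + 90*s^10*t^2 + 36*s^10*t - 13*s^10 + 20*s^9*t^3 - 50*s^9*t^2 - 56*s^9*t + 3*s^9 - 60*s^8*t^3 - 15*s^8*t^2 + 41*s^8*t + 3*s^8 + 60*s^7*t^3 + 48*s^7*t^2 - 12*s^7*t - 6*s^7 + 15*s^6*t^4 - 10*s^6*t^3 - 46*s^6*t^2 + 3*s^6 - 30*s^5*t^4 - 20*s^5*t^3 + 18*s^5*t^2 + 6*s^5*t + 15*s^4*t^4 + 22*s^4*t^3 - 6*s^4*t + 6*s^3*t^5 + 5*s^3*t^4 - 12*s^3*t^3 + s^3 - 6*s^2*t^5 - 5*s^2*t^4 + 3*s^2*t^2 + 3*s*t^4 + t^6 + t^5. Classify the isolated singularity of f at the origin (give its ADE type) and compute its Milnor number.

Type E8, Milnor number mu = 8.

The Hessian of f at 0 is [[0, 0], [0, 0]] with rank 0, so corank 2. A Groebner basis of the Jacobian ideal J(f) in C{s,t} is {t^4, s^3, s^2/2 + s*t^2}; counting standard monomials gives mu = 8. Corank 2; j^3 = s^3 is a perfect cube, so E-series; the 5-jet and mu = 8 give E_8.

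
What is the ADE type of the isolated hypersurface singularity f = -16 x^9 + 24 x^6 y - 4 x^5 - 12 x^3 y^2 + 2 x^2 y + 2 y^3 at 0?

D4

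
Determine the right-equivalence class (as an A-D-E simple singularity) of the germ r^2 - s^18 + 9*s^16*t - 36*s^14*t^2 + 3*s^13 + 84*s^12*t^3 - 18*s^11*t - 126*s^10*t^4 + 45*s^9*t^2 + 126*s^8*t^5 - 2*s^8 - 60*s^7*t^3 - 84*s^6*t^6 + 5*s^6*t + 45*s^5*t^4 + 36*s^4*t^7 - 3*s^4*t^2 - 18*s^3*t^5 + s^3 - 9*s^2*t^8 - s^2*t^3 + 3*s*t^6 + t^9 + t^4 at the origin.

E_{6}

The Hessian of f at 0 is [[0, 0, 0], [0, 0, 0], [0, 0, 2]] with rank 1, so corank 2. A Groebner basis of the Jacobian ideal J(f) in C{s,t,r} is {t^3, s^2, r}; counting standard monomials gives mu = 6. Corank 2; j^3 = s^3 is a perfect cube, so E-series; the 4-jet and mu = 6 give E_6.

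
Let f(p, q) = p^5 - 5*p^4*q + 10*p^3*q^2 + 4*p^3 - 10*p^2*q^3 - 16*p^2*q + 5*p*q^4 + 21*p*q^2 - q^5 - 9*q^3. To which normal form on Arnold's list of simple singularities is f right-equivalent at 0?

The Hessian of f at 0 has rank 0. Corank 2; j^3 = (p - q)*(2*p - 3*q)^2 has shape L^2 M (L != M), so D-series; mu = 6 gives D_6.

D_6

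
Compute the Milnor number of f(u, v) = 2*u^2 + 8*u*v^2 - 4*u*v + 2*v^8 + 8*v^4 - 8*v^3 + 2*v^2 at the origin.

The Hessian of f at 0 has rank 1. Corank 1: A-series; mu = 7 gives A_7.

7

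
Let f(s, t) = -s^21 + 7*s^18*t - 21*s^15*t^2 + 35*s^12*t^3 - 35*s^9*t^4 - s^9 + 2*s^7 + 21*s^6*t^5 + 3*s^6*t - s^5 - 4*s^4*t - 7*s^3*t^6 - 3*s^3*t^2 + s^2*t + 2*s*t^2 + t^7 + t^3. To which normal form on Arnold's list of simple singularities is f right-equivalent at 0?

D8

The Hessian of f at 0 is [[0, 0], [0, 0]] with rank 0, so corank 2. A Groebner basis of the Jacobian ideal J(f) in C{s,t} is {s^2/3 + s*t^3 - s*t/3 - 2*t^2/3, -s^2/2 + t^4 + t^2/2, s^3 - 3*s*t^2 - 2*t^3, s^2*t + 2*s*t^2 + t^3}; counting standard monomials gives mu = 8. Corank 2; j^3 = t*(s + t)^2 has shape L^2 M (L != M), so D-series; mu = 8 gives D_8.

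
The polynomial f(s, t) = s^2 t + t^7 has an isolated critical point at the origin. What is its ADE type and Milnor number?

The Hessian of f at 0 is [[0, 0], [0, 0]] with rank 0, so corank 2. A Groebner basis of the Jacobian ideal J(f) in C{s,t} is {s^2/7 + t^6, s^3, s*t}; counting standard monomials gives mu = 8. Corank 2; j^3 = s^2*t has shape L^2 M (L != M), so D-series; mu = 8 gives D_8.

Type D_{8}, Milnor number mu = 8.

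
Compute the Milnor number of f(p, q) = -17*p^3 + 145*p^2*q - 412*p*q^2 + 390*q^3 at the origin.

The Hessian of f at 0 has rank 0. Corank 2; j^3 = -(p - 3*q)*(17*p^2 - 94*p*q + 130*q^2) splits into three distinct lines over C (the quadratic factor has nonzero discriminant), so D_4.

4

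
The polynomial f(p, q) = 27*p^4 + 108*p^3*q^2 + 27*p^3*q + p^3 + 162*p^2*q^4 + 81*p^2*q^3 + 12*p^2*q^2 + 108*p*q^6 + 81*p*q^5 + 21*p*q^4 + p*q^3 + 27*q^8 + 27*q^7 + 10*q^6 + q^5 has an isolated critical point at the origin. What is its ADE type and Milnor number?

Type E_{7}, Milnor number mu = 7.

The Hessian of f at 0 is [[0, 0], [0, 0]] with rank 0, so corank 2. A Groebner basis of the Jacobian ideal J(f) in C{p,q} is {p^2/6 + q^4 + q^3/18, p^3, p^2*q - p^2/18 - q^3/54, p^2/6 + p*q^2 + q^3/18}; counting standard monomials gives mu = 7. Corank 2; j^3 = p^3 is a perfect cube, so E-series; the 4-jet and mu = 7 give E_7.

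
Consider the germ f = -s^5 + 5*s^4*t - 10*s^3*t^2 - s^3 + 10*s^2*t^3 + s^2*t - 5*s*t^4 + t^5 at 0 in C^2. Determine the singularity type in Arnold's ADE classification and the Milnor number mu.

Type D_6, Milnor number mu = 6.

The Hessian of f at 0 is [[0, 0], [0, 0]] with rank 0, so corank 2. A Groebner basis of the Jacobian ideal J(f) in C{s,t} is {s*t/5 + t^4, s*t^2, s^2 - s*t}; counting standard monomials gives mu = 6. Corank 2; j^3 = -s^2*(s - t) has shape L^2 M (L != M), so D-series; mu = 6 gives D_6.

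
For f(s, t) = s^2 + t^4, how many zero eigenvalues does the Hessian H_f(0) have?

The Hessian at 0 is [[2, 0], [0, 0]] of rank 1; hence corank 1.

1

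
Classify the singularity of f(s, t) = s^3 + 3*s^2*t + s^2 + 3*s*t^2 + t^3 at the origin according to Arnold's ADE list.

A_2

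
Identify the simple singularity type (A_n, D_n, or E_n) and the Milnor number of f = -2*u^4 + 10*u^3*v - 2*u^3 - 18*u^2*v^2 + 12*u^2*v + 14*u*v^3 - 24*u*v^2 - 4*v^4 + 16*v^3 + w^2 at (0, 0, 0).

Type E_{7}, Milnor number mu = 7.

The Hessian of f at 0 is [[0, 0, 0], [0, 0, 0], [0, 0, 2]] with rank 1, so corank 2. A Groebner basis of the Jacobian ideal J(f) in C{u,v,w} is {3*u^2 - 12*u*v + v^4 + v^3 + 12*v^2, u^3 + 18*u^2 - 72*u*v - 2*v^3 + 72*v^2, u^2*v + 7*u^2 - 28*u*v - 5*v^3/3 + 28*v^2, 2*u^2 + u*v^2 - 8*u*v - 4*v^3/3 + 8*v^2, w}; counting standard monomials gives mu = 7. Corank 2; j^3 = -2*(u - 2*v)^3 is a perfect cube, so E-series; the 4-jet and mu = 7 give E_7.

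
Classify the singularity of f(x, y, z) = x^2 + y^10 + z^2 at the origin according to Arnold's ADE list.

A9

The Hessian of f at 0 is [[2, 0, 0], [0, 0, 0], [0, 0, 2]] with rank 2, so corank 1. A Groebner basis of the Jacobian ideal J(f) in C{x,y,z} is {y^9, x, z}; counting standard monomials gives mu = 9. Corank 1: A-series; mu = 9 gives A_9.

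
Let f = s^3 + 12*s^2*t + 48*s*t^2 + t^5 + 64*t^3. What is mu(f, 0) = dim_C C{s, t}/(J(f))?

8

The Hessian of f at 0 is [[0, 0], [0, 0]] with rank 0, so corank 2. A Groebner basis of the Jacobian ideal J(f) in C{s,t} is {t^4, s^2 + 8*s*t + 16*t^2}; counting standard monomials gives mu = 8. Corank 2; j^3 = (s + 4*t)^3 is a perfect cube, so E-series; the 5-jet and mu = 8 give E_8.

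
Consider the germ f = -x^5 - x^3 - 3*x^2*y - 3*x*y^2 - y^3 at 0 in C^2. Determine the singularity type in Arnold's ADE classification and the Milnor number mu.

Type E_{8}, Milnor number mu = 8.

The Hessian of f at 0 has rank 0. Corank 2; j^3 = -(x + y)^3 is a perfect cube, so E-series; the 5-jet and mu = 8 give E_8.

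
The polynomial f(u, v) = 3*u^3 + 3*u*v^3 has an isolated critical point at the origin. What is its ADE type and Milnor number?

Type E_{7}, Milnor number mu = 7.

The Hessian of f at 0 has rank 0. Corank 2; j^3 = 3*u^3 is a perfect cube, so E-series; the 4-jet and mu = 7 give E_7.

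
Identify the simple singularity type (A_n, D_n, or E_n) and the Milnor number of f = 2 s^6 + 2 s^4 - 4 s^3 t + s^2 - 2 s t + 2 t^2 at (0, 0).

Type A1, Milnor number mu = 1.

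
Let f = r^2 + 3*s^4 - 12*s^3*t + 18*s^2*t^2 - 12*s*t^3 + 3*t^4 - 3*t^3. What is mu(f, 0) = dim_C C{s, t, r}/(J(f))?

6

The Hessian of f at 0 is [[0, 0, 0], [0, 0, 0], [0, 0, 2]] with rank 1, so corank 2. A Groebner basis of the Jacobian ideal J(f) in C{s,t,r} is {s^3 - 3*s^2*t, t^2, r}; counting standard monomials gives mu = 6. Corank 2; j^3 = -3*t^3 is a perfect cube, so E-series; the 4-jet and mu = 6 give E_6.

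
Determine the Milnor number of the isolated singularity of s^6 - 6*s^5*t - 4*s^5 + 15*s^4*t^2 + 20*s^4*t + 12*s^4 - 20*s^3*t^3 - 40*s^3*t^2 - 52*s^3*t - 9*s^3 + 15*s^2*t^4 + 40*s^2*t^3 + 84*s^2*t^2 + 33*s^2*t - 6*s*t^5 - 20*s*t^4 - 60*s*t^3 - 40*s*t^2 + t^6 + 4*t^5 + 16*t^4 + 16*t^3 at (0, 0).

7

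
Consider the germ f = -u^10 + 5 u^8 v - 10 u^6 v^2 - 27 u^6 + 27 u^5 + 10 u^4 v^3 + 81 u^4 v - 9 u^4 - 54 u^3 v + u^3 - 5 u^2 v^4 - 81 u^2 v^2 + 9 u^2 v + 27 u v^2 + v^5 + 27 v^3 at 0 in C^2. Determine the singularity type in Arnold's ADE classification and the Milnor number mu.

Type E_{8}, Milnor number mu = 8.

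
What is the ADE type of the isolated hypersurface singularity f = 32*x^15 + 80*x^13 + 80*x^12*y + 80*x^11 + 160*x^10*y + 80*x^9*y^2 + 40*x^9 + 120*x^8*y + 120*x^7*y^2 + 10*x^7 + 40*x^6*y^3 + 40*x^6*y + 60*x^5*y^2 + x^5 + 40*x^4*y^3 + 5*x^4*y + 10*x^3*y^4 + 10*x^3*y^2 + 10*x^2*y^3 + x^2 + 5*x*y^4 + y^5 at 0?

A_4

The Hessian of f at 0 is [[2, 0], [0, 0]] with rank 1, so corank 1. A Groebner basis of the Jacobian ideal J(f) in C{x,y} is {y^4, x}; counting standard monomials gives mu = 4. Corank 1: A-series; mu = 4 gives A_4.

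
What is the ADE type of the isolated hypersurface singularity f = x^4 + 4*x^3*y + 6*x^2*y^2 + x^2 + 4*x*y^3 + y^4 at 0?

A_3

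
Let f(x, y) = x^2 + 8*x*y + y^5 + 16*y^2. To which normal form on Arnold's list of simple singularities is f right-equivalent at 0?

The Hessian of f at 0 is [[2, 8], [8, 32]] with rank 1, so corank 1. A Groebner basis of the Jacobian ideal J(f) in C{x,y} is {y^4, x + 4*y}; counting standard monomials gives mu = 4. Corank 1: A-series; mu = 4 gives A_4.

A4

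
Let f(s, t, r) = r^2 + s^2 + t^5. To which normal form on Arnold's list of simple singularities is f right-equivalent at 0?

A4

The Hessian of f at 0 has rank 2. Corank 1: A-series; mu = 4 gives A_4.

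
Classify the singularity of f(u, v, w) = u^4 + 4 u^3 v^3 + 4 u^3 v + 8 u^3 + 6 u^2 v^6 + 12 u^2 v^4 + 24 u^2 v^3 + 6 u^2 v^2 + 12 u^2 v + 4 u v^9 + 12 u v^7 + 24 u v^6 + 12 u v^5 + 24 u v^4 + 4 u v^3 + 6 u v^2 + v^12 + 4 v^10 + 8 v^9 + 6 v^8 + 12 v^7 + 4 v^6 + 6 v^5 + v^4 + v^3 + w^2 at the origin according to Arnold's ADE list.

The Hessian of f at 0 is [[0, 0, 0], [0, 0, 0], [0, 0, 2]] with rank 1, so corank 2. A Groebner basis of the Jacobian ideal J(f) in C{u,v,w} is {v^4, u*v^2 + 2*v^3/3, u^2 + u*v + v^2/4, w}; counting standard monomials gives mu = 6. Corank 2; j^3 = (2*u + v)^3 is a perfect cube, so E-series; the 4-jet and mu = 6 give E_6.

E_{6}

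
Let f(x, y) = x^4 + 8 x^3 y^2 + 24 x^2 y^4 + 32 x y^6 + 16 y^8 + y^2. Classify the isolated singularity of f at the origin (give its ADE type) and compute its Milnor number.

Type A_{3}, Milnor number mu = 3.

The Hessian of f at 0 has rank 1. Corank 1: A-series; mu = 3 gives A_3.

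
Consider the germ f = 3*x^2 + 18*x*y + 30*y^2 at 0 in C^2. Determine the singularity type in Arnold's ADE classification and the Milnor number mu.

The Hessian of f at 0 has rank 2. Corank 0: nondegenerate Morse point, so A_1.

Type A_{1}, Milnor number mu = 1.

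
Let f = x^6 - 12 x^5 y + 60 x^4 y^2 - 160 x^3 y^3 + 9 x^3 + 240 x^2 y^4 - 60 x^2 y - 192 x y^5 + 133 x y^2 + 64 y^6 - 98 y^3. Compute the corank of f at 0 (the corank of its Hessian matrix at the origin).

2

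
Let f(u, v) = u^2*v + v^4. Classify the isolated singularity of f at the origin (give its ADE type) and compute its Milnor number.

Type D_5, Milnor number mu = 5.

The Hessian of f at 0 is [[0, 0], [0, 0]] with rank 0, so corank 2. A Groebner basis of the Jacobian ideal J(f) in C{u,v} is {u^3, u^2/4 + v^3, u*v}; counting standard monomials gives mu = 5. Corank 2; j^3 = u^2*v has shape L^2 M (L != M), so D-series; mu = 5 gives D_5.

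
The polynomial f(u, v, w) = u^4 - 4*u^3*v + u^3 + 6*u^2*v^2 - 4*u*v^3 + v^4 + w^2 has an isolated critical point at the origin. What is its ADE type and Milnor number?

Type E6, Milnor number mu = 6.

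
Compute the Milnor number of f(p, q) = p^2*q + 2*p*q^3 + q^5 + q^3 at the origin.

4

The Hessian of f at 0 has rank 0. Corank 2; j^3 = q*(p^2 + q^2) splits into three distinct lines over C (the quadratic factor has nonzero discriminant), so D_4.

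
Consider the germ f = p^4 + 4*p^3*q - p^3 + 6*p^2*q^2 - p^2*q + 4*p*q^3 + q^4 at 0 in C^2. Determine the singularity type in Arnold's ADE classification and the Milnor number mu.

The Hessian of f at 0 has rank 0. Corank 2; j^3 = -p^2*(p + q) has shape L^2 M (L != M), so D-series; mu = 5 gives D_5.

Type D5, Milnor number mu = 5.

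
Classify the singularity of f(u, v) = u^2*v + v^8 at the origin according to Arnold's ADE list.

The Hessian of f at 0 has rank 0. Corank 2; j^3 = u^2*v has shape L^2 M (L != M), so D-series; mu = 9 gives D_9.

D_{9}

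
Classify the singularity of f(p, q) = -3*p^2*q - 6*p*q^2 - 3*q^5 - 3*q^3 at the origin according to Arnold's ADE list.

The Hessian of f at 0 has rank 0. Corank 2; j^3 = -3*q*(p + q)^2 has shape L^2 M (L != M), so D-series; mu = 6 gives D_6.

D6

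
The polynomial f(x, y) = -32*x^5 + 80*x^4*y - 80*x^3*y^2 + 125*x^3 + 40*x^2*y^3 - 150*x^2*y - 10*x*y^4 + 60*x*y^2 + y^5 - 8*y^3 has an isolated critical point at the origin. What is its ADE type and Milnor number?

Type E_{8}, Milnor number mu = 8.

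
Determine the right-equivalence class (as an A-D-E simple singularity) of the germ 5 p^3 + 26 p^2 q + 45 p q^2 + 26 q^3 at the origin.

The Hessian of f at 0 has rank 0. Corank 2; j^3 = (p + 2*q)*(5*p^2 + 16*p*q + 13*q^2) splits into three distinct lines over C (the quadratic factor has nonzero discriminant), so D_4.

D_4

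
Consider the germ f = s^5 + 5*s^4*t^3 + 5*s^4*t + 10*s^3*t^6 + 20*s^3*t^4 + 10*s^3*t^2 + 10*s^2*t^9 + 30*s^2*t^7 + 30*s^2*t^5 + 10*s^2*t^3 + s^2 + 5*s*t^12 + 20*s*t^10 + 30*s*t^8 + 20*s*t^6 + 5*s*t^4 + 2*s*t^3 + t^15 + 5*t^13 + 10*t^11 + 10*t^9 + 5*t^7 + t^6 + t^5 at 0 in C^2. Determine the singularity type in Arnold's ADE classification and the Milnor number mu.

Type A_4, Milnor number mu = 4.

The Hessian of f at 0 has rank 1. Corank 1: A-series; mu = 4 gives A_4.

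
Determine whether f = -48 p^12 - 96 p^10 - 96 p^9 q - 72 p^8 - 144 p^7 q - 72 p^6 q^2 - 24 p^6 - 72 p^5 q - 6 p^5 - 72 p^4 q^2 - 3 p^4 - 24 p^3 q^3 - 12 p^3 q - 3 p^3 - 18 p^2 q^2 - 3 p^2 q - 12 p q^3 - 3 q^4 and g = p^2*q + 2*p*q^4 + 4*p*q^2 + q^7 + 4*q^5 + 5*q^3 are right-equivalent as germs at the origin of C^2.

The Hessian of f at 0 has rank 0. Corank 2; j^3 = -3*p^2*(p + q) has shape L^2 M (L != M), so D-series; mu = 5 gives D_5. The Hessian of g at 0 has rank 0. Corank 2; j^3 = q*(p^2 + 4*p*q + 5*q^2) splits into three distinct lines over C (the quadratic factor has nonzero discriminant), so D_4. f is D_5 but g is D_4, hence not right-equivalent.

No.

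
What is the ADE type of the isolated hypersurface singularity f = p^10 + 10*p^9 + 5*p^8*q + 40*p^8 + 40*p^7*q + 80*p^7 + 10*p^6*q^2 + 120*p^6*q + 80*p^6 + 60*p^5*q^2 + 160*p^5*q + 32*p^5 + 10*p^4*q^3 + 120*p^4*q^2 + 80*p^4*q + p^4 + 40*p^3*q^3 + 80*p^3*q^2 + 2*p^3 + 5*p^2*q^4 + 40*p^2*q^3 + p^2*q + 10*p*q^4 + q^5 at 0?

D_6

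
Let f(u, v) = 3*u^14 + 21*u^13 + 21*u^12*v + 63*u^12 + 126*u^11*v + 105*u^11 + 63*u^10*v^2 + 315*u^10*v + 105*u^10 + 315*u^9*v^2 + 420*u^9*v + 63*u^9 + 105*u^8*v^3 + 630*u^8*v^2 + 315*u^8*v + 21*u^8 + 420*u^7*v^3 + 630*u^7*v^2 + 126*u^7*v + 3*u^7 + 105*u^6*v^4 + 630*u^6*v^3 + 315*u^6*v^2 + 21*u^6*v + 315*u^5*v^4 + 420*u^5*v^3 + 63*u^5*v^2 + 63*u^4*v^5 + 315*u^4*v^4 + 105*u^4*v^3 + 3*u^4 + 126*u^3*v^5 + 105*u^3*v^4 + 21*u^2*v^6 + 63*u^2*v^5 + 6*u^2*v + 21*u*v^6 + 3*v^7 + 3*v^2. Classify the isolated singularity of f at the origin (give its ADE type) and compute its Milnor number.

Type A6, Milnor number mu = 6.

The Hessian of f at 0 has rank 1. Corank 1: A-series; mu = 6 gives A_6.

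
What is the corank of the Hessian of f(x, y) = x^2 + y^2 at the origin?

0

The Hessian at 0 is [[2, 0], [0, 2]] of rank 2; hence corank 0.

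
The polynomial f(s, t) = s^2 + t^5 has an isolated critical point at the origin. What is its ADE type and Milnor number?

Type A4, Milnor number mu = 4.

The Hessian of f at 0 has rank 1. Corank 1: A-series; mu = 4 gives A_4.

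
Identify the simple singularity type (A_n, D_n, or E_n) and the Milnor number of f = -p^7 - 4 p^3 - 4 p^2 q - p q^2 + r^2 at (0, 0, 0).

Type D8, Milnor number mu = 8.

The Hessian of f at 0 is [[0, 0, 0], [0, 0, 0], [0, 0, 2]] with rank 1, so corank 2. A Groebner basis of the Jacobian ideal J(f) in C{p,q,r} is {128*p*q/7 + q^6 + 64*q^2/7, p*q^2 + q^3/2, p^2 + p*q/2, r}; counting standard monomials gives mu = 8. Corank 2; j^3 = -p*(2*p + q)^2 has shape L^2 M (L != M), so D-series; mu = 8 gives D_8.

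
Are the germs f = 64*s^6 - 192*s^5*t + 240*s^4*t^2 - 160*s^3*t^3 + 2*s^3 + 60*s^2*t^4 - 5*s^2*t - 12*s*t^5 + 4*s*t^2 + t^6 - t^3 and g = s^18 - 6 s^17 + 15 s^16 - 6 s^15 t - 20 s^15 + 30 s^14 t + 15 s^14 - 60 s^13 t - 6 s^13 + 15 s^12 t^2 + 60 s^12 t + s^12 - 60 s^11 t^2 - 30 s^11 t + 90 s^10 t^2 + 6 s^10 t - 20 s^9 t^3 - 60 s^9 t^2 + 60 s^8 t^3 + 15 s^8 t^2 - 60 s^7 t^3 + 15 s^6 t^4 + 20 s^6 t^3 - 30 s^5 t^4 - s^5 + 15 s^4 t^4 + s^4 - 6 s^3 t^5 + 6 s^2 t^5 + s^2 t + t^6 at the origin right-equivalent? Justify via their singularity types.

Yes.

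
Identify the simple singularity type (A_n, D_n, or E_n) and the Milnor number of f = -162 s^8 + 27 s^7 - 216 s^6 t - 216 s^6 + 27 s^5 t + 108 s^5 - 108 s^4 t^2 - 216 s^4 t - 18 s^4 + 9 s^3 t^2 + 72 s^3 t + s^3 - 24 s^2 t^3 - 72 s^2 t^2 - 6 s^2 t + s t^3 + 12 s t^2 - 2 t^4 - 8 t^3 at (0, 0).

Type E_7, Milnor number mu = 7.

The Hessian of f at 0 has rank 0. Corank 2; j^3 = (s - 2*t)^3 is a perfect cube, so E-series; the 4-jet and mu = 7 give E_7.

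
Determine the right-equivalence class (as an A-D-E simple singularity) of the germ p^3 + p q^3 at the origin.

E7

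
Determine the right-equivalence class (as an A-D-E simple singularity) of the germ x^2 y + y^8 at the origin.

The Hessian of f at 0 is [[0, 0], [0, 0]] with rank 0, so corank 2. A Groebner basis of the Jacobian ideal J(f) in C{x,y} is {x^2/8 + y^7, x^3, x*y}; counting standard monomials gives mu = 9. Corank 2; j^3 = x^2*y has shape L^2 M (L != M), so D-series; mu = 9 gives D_9.

D9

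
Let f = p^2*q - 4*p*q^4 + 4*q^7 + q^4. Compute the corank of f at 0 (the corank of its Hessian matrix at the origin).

Hessian at 0 has rank 0.

2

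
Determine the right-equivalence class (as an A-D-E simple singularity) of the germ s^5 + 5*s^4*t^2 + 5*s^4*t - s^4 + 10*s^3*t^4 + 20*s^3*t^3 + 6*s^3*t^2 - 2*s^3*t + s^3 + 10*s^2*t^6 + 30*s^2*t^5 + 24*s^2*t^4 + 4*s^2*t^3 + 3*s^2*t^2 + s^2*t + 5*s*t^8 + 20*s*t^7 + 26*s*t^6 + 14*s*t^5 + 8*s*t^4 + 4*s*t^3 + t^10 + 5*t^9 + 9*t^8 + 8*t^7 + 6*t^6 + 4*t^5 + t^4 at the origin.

The Hessian of f at 0 has rank 0. Corank 2; j^3 = s^2*(s + t) has shape L^2 M (L != M), so D-series; mu = 5 gives D_5.

D_{5}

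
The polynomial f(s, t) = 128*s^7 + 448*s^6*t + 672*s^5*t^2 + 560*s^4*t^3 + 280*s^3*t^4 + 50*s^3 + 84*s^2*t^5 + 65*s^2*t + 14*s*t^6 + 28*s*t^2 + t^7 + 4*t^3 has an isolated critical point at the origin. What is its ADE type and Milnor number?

Type D_8, Milnor number mu = 8.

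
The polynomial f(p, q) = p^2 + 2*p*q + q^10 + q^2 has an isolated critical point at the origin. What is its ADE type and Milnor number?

Type A9, Milnor number mu = 9.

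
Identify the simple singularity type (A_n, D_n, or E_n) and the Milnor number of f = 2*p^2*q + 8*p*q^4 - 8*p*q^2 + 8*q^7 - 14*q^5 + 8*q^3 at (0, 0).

The Hessian of f at 0 has rank 0. Corank 2; j^3 = 2*q*(p - 2*q)^2 has shape L^2 M (L != M), so D-series; mu = 6 gives D_6.

Type D_{6}, Milnor number mu = 6.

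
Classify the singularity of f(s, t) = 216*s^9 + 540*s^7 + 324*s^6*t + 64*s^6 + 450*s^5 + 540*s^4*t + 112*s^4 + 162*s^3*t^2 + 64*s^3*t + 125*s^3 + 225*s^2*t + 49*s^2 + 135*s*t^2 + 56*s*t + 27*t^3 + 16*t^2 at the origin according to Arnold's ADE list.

The Hessian of f at 0 has rank 1. Corank 1: A-series; mu = 2 gives A_2.

A_{2}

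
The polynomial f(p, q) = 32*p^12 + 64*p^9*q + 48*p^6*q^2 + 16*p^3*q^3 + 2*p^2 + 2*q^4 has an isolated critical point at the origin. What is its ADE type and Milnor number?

The Hessian of f at 0 is [[4, 0], [0, 0]] with rank 1, so corank 1. A Groebner basis of the Jacobian ideal J(f) in C{p,q} is {q^3, p}; counting standard monomials gives mu = 3. Corank 1: A-series; mu = 3 gives A_3.

Type A_3, Milnor number mu = 3.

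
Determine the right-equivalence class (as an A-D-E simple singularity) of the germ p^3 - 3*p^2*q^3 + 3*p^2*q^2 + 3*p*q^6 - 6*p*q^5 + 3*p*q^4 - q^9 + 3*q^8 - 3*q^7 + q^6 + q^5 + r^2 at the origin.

E_{8}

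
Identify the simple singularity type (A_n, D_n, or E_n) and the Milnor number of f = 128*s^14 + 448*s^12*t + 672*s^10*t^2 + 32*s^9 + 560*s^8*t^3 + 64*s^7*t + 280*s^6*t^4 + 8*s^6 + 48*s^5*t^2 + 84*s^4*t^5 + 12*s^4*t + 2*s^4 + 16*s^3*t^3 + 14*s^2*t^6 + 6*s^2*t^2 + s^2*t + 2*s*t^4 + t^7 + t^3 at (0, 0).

The Hessian of f at 0 has rank 0. Corank 2; j^3 = t*(s^2 + t^2) splits into three distinct lines over C (the quadratic factor has nonzero discriminant), so D_4.

Type D_{4}, Milnor number mu = 4.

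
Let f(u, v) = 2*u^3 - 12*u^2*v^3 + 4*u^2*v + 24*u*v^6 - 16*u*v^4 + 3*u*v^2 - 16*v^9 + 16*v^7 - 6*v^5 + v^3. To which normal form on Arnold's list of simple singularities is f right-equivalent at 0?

D_4

The Hessian of f at 0 has rank 0. Corank 2; j^3 = (u + v)*(2*u^2 + 2*u*v + v^2) splits into three distinct lines over C (the quadratic factor has nonzero discriminant), so D_4.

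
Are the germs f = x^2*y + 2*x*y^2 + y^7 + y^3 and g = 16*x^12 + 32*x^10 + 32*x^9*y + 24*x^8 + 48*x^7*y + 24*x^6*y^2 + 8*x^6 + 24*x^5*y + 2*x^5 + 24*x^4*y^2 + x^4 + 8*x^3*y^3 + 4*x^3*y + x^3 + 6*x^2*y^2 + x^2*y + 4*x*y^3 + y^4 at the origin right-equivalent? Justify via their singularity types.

No.

The Hessian of f at 0 has rank 0. Corank 2; j^3 = y*(x + y)^2 has shape L^2 M (L != M), so D-series; mu = 8 gives D_8. The Hessian of g at 0 has rank 0. Corank 2; j^3 = x^2*(x + y) has shape L^2 M (L != M), so D-series; mu = 5 gives D_5. f is D_8 but g is D_5, hence not right-equivalent.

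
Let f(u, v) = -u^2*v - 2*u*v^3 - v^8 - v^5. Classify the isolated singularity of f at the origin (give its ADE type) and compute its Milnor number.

Type D_9, Milnor number mu = 9.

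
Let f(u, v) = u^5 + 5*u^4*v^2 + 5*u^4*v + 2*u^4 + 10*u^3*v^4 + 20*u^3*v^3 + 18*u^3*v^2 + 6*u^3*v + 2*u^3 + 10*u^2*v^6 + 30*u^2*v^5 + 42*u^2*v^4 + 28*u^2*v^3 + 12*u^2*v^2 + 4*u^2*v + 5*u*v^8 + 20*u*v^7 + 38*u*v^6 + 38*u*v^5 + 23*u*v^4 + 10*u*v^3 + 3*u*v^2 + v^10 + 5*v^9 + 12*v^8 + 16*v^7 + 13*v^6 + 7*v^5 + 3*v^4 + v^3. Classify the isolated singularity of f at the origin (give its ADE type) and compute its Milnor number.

The Hessian of f at 0 is [[0, 0], [0, 0]] with rank 0, so corank 2. A Groebner basis of the Jacobian ideal J(f) in C{u,v} is {v^3, u^2 - 3*v^2/2, u*v + 3*v^2/2}; counting standard monomials gives mu = 4. Corank 2; j^3 = (u + v)*(2*u^2 + 2*u*v + v^2) splits into three distinct lines over C (the quadratic factor has nonzero discriminant), so D_4.

Type D_4, Milnor number mu = 4.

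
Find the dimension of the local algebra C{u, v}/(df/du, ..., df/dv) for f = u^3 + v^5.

The Hessian of f at 0 is [[0, 0], [0, 0]] with rank 0, so corank 2. A Groebner basis of the Jacobian ideal J(f) in C{u,v} is {v^4, u^2}; counting standard monomials gives mu = 8. Corank 2; j^3 = u^3 is a perfect cube, so E-series; the 5-jet and mu = 8 give E_8.

8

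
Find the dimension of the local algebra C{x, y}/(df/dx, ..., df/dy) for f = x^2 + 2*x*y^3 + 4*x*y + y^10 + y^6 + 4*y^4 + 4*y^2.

The Hessian of f at 0 is [[2, 4], [4, 8]] with rank 1, so corank 1. A Groebner basis of the Jacobian ideal J(f) in C{x,y} is {x^3 + 6*x^2*y + 12*x*y^2 - 8*x - 16*y, x + y^3 + 2*y}; counting standard monomials gives mu = 9. Corank 1: A-series; mu = 9 gives A_9.

9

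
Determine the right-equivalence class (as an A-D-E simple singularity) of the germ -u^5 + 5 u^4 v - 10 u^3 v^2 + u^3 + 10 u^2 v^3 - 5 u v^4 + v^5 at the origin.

E8

The Hessian of f at 0 has rank 0. Corank 2; j^3 = u^3 is a perfect cube, so E-series; the 5-jet and mu = 8 give E_8.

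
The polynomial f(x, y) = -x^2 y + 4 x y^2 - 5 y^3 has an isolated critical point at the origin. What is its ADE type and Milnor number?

The Hessian of f at 0 is [[0, 0], [0, 0]] with rank 0, so corank 2. A Groebner basis of the Jacobian ideal J(f) in C{x,y} is {y^3, x^2 - y^2, x*y - 2*y^2}; counting standard monomials gives mu = 4. Corank 2; j^3 = -y*(x^2 - 4*x*y + 5*y^2) splits into three distinct lines over C (the quadratic factor has nonzero discriminant), so D_4.

Type D_4, Milnor number mu = 4.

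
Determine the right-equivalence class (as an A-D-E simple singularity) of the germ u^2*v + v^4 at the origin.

D5

The Hessian of f at 0 is [[0, 0], [0, 0]] with rank 0, so corank 2. A Groebner basis of the Jacobian ideal J(f) in C{u,v} is {u^3, u^2/4 + v^3, u*v}; counting standard monomials gives mu = 5. Corank 2; j^3 = u^2*v has shape L^2 M (L != M), so D-series; mu = 5 gives D_5.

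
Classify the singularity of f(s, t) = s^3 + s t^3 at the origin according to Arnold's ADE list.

E7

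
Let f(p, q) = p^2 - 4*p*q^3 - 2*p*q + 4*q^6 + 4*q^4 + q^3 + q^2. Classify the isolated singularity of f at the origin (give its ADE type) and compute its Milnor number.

Type A2, Milnor number mu = 2.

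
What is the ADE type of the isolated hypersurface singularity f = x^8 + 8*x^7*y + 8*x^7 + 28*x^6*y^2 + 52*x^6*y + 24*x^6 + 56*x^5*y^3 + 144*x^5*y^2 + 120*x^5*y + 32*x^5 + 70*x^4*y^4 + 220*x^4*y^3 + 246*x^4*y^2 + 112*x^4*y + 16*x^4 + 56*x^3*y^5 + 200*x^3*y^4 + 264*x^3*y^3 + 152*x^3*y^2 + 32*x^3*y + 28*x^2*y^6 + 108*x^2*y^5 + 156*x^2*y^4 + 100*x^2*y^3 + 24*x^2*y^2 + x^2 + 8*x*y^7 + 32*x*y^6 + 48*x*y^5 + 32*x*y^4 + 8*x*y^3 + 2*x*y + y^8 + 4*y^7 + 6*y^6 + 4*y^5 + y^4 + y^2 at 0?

The Hessian of f at 0 is [[2, 2], [2, 2]] with rank 1, so corank 1. A Groebner basis of the Jacobian ideal J(f) in C{x,y} is {y^3, x + y}; counting standard monomials gives mu = 3. Corank 1: A-series; mu = 3 gives A_3.

A3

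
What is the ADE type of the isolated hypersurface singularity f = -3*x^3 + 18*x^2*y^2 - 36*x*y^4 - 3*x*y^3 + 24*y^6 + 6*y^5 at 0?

The Hessian of f at 0 is [[0, 0], [0, 0]] with rank 0, so corank 2. A Groebner basis of the Jacobian ideal J(f) in C{x,y} is {-x^2/4 + y^4 - y^3/12, x^3, x^2*y + x^2/12 + y^3/36, -x^2/2 + x*y^2 - y^3/6}; counting standard monomials gives mu = 7. Corank 2; j^3 = -3*x^3 is a perfect cube, so E-series; the 4-jet and mu = 7 give E_7.

E7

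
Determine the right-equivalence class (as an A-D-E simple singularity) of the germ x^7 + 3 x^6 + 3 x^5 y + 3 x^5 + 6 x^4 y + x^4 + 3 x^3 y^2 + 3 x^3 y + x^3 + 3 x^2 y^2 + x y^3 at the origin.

The Hessian of f at 0 has rank 0. Corank 2; j^3 = x^3 is a perfect cube, so E-series; the 4-jet and mu = 7 give E_7.

E7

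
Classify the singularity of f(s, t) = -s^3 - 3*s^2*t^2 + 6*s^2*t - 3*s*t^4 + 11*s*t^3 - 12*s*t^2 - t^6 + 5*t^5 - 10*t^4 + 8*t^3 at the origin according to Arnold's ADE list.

E_7

The Hessian of f at 0 is [[0, 0], [0, 0]] with rank 0, so corank 2. A Groebner basis of the Jacobian ideal J(f) in C{s,t} is {-s^2 + 4*s*t + t^4 - t^3/3 - 4*t^2, s^3 + 14*s^2 - 56*s*t - 10*t^3/3 + 56*t^2, s^2*t + 13*s^2/3 - 52*s*t/3 - 23*t^3/9 + 52*t^2/3, s^2 + s*t^2 - 4*s*t - 5*t^3/3 + 4*t^2}; counting standard monomials gives mu = 7. Corank 2; j^3 = -(s - 2*t)^3 is a perfect cube, so E-series; the 4-jet and mu = 7 give E_7.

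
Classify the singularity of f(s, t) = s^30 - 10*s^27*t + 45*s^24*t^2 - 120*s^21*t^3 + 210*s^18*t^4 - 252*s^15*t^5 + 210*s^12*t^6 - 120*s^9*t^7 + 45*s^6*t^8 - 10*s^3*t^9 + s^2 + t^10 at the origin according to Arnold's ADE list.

The Hessian of f at 0 is [[2, 0], [0, 0]] with rank 1, so corank 1. A Groebner basis of the Jacobian ideal J(f) in C{s,t} is {t^9, s}; counting standard monomials gives mu = 9. Corank 1: A-series; mu = 9 gives A_9.

A_9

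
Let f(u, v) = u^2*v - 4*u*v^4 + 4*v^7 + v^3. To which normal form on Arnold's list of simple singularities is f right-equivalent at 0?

D4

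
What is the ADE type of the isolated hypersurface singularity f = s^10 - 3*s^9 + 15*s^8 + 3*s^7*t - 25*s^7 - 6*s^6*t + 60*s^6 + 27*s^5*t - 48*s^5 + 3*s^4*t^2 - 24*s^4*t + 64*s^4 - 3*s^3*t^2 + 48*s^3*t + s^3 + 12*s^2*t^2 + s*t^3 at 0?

E7

The Hessian of f at 0 is [[0, 0], [0, 0]] with rank 0, so corank 2. A Groebner basis of the Jacobian ideal J(f) in C{s,t} is {3*s^2/16 + t^4 + t^3/16, s^3, s^2*t - s^2/16 - t^3/48, s^2/2 + s*t^2 + t^3/6}; counting standard monomials gives mu = 7. Corank 2; j^3 = s^3 is a perfect cube, so E-series; the 4-jet and mu = 7 give E_7.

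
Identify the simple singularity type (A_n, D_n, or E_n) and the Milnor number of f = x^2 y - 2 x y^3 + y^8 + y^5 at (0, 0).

Type D_{9}, Milnor number mu = 9.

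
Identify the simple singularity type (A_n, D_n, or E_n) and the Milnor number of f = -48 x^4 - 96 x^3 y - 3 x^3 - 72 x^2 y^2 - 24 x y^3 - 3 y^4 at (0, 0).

Type E_{6}, Milnor number mu = 6.

The Hessian of f at 0 has rank 0. Corank 2; j^3 = -3*x^3 is a perfect cube, so E-series; the 4-jet and mu = 6 give E_6.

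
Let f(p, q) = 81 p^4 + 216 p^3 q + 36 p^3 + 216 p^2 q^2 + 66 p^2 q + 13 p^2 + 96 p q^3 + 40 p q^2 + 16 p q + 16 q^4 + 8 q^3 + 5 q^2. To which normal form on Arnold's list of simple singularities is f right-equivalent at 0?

The Hessian of f at 0 has rank 2. Corank 0: nondegenerate Morse point, so A_1.

A_{1}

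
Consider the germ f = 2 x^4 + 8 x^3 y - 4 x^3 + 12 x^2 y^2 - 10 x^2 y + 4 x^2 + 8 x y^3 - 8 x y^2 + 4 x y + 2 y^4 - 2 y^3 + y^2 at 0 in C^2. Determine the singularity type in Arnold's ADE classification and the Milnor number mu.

The Hessian of f at 0 has rank 1. Corank 1: A-series; mu = 3 gives A_3.

Type A3, Milnor number mu = 3.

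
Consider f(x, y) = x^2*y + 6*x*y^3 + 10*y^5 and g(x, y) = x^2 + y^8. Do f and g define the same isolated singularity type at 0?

The Hessian of f at 0 has rank 0. Corank 2; j^3 = x^2*y has shape L^2 M (L != M), so D-series; mu = 6 gives D_6. The Hessian of g at 0 has rank 1. Corank 1: A-series; mu = 7 gives A_7. f is D_6 but g is A_7, hence not right-equivalent.

No.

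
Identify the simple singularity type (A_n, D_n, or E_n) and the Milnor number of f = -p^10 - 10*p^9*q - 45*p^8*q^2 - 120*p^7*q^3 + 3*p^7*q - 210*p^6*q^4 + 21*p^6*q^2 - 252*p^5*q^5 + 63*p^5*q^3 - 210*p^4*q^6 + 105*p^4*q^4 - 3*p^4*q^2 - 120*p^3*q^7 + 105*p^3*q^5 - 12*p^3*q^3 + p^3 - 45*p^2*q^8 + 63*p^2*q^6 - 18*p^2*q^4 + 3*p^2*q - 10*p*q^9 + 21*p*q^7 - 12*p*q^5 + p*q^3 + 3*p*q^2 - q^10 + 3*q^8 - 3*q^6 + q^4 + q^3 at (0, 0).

The Hessian of f at 0 is [[0, 0], [0, 0]] with rank 0, so corank 2. A Groebner basis of the Jacobian ideal J(f) in C{p,q} is {p^3 + 3*p^2*q + 6*p^2 + 12*p*q + 6*q^2, -3*p^2 + p*q^2 - 6*p*q - 3*q^2, 3*p^2 + 6*p*q + q^3 + 3*q^2}; counting standard monomials gives mu = 7. Corank 2; j^3 = (p + q)^3 is a perfect cube, so E-series; the 4-jet and mu = 7 give E_7.

Type E_{7}, Milnor number mu = 7.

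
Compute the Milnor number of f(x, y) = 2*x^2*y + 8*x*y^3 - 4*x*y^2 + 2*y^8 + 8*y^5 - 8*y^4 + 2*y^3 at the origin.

The Hessian of f at 0 is [[0, 0], [0, 0]] with rank 0, so corank 2. A Groebner basis of the Jacobian ideal J(f) in C{x,y} is {x^4 + 3*x^3 - 7*x^2*y - 4*x^2 - 5*x*y^2/2 + 19*x*y/4 - 3*y^2/4, x^3*y + 3*x^3/2 - 3*x^2*y - x^2 + 5*x*y/4 - y^2/4, x^3/2 + x^2*y^2 - x^2*y/2, x*y/2 + y^3 - y^2/2}; counting standard monomials gives mu = 9. Corank 2; j^3 = 2*y*(x - y)^2 has shape L^2 M (L != M), so D-series; mu = 9 gives D_9.

9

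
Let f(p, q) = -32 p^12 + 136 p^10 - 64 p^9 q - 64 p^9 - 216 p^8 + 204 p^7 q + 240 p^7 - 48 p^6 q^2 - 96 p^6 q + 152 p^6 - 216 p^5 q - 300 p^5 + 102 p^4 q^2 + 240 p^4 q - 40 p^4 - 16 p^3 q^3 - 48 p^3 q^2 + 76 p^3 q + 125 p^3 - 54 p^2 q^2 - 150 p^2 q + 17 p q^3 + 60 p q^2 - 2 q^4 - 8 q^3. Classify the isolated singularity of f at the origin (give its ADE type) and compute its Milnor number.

Type E7, Milnor number mu = 7.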